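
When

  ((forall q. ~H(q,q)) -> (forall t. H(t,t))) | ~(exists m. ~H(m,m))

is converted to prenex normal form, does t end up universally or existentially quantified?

universal

Rewrite implications/biconditionals: A → B as ¬A ∨ B.
  ~(forall q. ~H(q,q)) | (forall t. H(t,t)) | ~(exists m. ~H(m,m))
Drive negations inward (¬∀x A ≡ ∃x ¬A, ¬∃x A ≡ ∀x ¬A, De Morgan for ∧/∨):
  (exists q. H(q,q)) | (forall t. H(t,t)) | (forall m. H(m,m))
All bound variables are already distinct, so no renaming is needed.
Finally move all quantifiers to the prefix:
  exists q. forall t. forall m. (H(q,q) | H(t,t) | H(m,m))
The quantifier forall t sits under an even number of negations (counting the antecedent side of each →), so it remains universal.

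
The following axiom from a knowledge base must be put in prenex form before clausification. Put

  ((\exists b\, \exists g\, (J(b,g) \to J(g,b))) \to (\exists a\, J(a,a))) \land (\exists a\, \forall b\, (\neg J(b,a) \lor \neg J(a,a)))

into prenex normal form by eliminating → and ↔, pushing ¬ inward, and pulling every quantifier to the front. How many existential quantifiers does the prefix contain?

2

Eliminate → and ↔ using ¬ and ∨.
  (\neg (\exists b\, \exists g\, (\neg J(b,g) \lor J(g,b))) \lor (\exists a\, J(a,a))) \land (\exists a\, \forall b\, (\neg J(b,a) \lor \neg J(a,a)))
Move each ¬ inward, flipping quantifiers it crosses:
  ((\forall b\, \forall g\, (J(b,g) \land \neg J(g,b))) \lor (\exists a\, J(a,a))) \land (\exists a\, \forall b\, (\neg J(b,a) \lor \neg J(a,a)))
Rename bound variables to avoid capture: a↦y, b↦z.
  ((\forall b\, \forall g\, (J(b,g) \land \neg J(g,b))) \lor (\exists a\, J(a,a))) \land (\exists y\, \forall z\, (\neg J(z,y) \lor \neg J(y,y)))
Extract every quantifier outward, since the variables are now distinct and don't occur free across branches:
  \forall b\, \forall g\, \exists a\, \exists y\, \forall z\, ((J(b,g) \land \neg J(g,b) \lor J(a,a)) \land (\neg J(z,y) \lor \neg J(y,y)))
The prefix is \forall b \forall g \exists a \exists y \forall z: 3 universal, 2 existential.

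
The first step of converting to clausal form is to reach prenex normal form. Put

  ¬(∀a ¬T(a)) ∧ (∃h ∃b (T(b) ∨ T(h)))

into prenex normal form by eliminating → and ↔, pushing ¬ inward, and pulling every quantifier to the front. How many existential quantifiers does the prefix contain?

3

Move each ¬ inward, flipping quantifiers it crosses:
  (∃a T(a)) ∧ (∃h ∃b (T(b) ∨ T(h)))
All bound variables are already distinct, so no renaming is needed.
Pull the quantifiers to the front (each side's bound variable is not free in the other side):
  ∃a ∃h ∃b (T(a) ∧ (T(b) ∨ T(h)))
The prefix is ∃a ∃h ∃b: 0 universal, 3 existential.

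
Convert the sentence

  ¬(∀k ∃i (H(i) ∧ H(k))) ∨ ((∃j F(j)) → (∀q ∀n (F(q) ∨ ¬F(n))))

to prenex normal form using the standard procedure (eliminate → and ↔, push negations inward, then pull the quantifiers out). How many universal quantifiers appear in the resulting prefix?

4

Rewrite implications/biconditionals: A → B as ¬A ∨ B.
  ¬(∀k ∃i (H(i) ∧ H(k))) ∨ ¬(∃j F(j)) ∨ (∀q ∀n (F(q) ∨ ¬F(n)))
Push ¬ through the quantifiers and connectives to reach negation normal form:
  (∃k ∀i (¬H(i) ∨ ¬H(k))) ∨ (∀j ¬F(j)) ∨ (∀q ∀n (F(q) ∨ ¬F(n)))
All bound variables are already distinct, so no renaming is needed.
Finally move all quantifiers to the prefix:
  ∃k ∀i ∀j ∀q ∀n (¬H(i) ∨ ¬H(k) ∨ ¬F(j) ∨ F(q) ∨ ¬F(n))
The prefix is ∃k ∀i ∀j ∀q ∀n: 4 universal, 1 existential.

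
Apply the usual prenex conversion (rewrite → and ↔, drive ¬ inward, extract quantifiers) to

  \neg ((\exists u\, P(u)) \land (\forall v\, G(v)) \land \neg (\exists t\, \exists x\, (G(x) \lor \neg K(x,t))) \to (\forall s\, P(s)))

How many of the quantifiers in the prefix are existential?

Eliminate → and ↔ using ¬ and ∨.
  \neg (\neg ((\exists u\, P(u)) \land (\forall v\, G(v)) \land \neg (\exists t\, \exists x\, (G(x) \lor \neg K(x,t)))) \lor (\forall s\, P(s)))
Move each ¬ inward, flipping quantifiers it crosses:
  (\exists u\, P(u)) \land (\forall v\, G(v)) \land (\forall t\, \forall x\, (\neg G(x) \land K(x,t))) \land (\exists s\, \neg P(s))
Finally move all quantifiers to the prefix:
  \exists u\, \forall v\, \forall t\, \forall x\, \exists s\, (P(u) \land G(v) \land \neg G(x) \land K(x,t) \land \neg P(s))
The prefix is \exists u \forall v \forall t \forall x \exists s: 3 universal, 2 existential.

2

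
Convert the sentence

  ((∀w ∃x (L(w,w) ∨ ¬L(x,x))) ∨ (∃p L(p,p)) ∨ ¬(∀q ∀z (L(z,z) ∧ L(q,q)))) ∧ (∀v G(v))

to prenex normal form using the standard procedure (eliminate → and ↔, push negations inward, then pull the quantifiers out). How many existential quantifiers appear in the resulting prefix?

Move each ¬ inward, flipping quantifiers it crosses:
  ((∀w ∃x (L(w,w) ∨ ¬L(x,x))) ∨ (∃p L(p,p)) ∨ (∃q ∃z (¬L(z,z) ∨ ¬L(q,q)))) ∧ (∀v G(v))
All bound variables are already distinct, so no renaming is needed.
Extract every quantifier outward, since the variables are now distinct and don't occur free across branches:
  ∀w ∃x ∃p ∃q ∃z ∀v ((L(w,w) ∨ ¬L(x,x) ∨ L(p,p) ∨ ¬L(z,z) ∨ ¬L(q,q)) ∧ G(v))
The prefix is ∀w ∃x ∃p ∃q ∃z ∀v: 2 universal, 4 existential.

4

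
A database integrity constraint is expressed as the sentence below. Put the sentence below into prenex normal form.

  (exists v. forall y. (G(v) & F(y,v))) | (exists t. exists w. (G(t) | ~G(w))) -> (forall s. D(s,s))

First replace A → B with ¬A ∨ B.
  ~((exists v. forall y. (G(v) & F(y,v))) | (exists t. exists w. (G(t) | ~G(w)))) | (forall s. D(s,s))
Push ¬ through the quantifiers and connectives to reach negation normal form:
  (forall v. exists y. (~G(v) | ~F(y,v))) & (forall t. forall w. (~G(t) & G(w))) | (forall s. D(s,s))
All bound variables are already distinct, so no renaming is needed.
Pull the quantifiers to the front (each side's bound variable is not free in the other side):
  forall v. exists y. forall t. forall w. forall s. ((~G(v) | ~F(y,v)) & ~G(t) & G(w) | D(s,s))

forall v. exists y. forall t. forall w. forall s. ((~G(v) | ~F(y,v)) & ~G(t) & G(w) | D(s,s))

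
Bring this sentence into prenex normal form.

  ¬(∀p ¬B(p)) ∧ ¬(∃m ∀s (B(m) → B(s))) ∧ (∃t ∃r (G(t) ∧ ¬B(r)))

First replace A → B with ¬A ∨ B.
  ¬(∀p ¬B(p)) ∧ ¬(∃m ∀s (¬B(m) ∨ B(s))) ∧ (∃t ∃r (G(t) ∧ ¬B(r)))
Move each ¬ inward, flipping quantifiers it crosses:
  (∃p B(p)) ∧ (∀m ∃s (B(m) ∧ ¬B(s))) ∧ (∃t ∃r (G(t) ∧ ¬B(r)))
All bound variables are already distinct, so no renaming is needed.
Extract every quantifier outward, since the variables are now distinct and don't occur free across branches:
  ∃p ∀m ∃s ∃t ∃r (B(p) ∧ B(m) ∧ ¬B(s) ∧ G(t) ∧ ¬B(r))

∃p ∀m ∃s ∃t ∃r (B(p) ∧ B(m) ∧ ¬B(s) ∧ G(t) ∧ ¬B(r))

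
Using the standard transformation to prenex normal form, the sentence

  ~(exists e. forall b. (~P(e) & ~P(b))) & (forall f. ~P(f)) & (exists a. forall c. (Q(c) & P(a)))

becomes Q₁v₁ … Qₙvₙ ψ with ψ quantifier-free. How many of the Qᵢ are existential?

2

Drive negations inward (¬∀x A ≡ ∃x ¬A, ¬∃x A ≡ ∀x ¬A, De Morgan for ∧/∨):
  (forall e. exists b. (P(e) | P(b))) & (forall f. ~P(f)) & (exists a. forall c. (Q(c) & P(a)))
All bound variables are already distinct, so no renaming is needed.
Pull the quantifiers to the front (each side's bound variable is not free in the other side):
  forall e. exists b. forall f. exists a. forall c. ((P(e) | P(b)) & ~P(f) & Q(c) & P(a))
The prefix is forall e exists b forall f exists a forall c: 3 universal, 2 existential.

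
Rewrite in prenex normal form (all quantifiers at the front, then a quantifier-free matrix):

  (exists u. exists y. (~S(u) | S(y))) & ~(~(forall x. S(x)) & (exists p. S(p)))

exists u. exists y. forall x. forall p. ((~S(u) | S(y)) & (S(x) | ~S(p)))

Move each ¬ inward, flipping quantifiers it crosses:
  (exists u. exists y. (~S(u) | S(y))) & ((forall x. S(x)) | (forall p. ~S(p)))
Extract every quantifier outward, since the variables are now distinct and don't occur free across branches:
  exists u. exists y. forall x. forall p. ((~S(u) | S(y)) & (S(x) | ~S(p)))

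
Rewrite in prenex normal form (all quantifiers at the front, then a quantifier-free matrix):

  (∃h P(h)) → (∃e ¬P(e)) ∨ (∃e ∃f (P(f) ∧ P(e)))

First replace A → B with ¬A ∨ B.
  ¬(∃h P(h)) ∨ (∃e ¬P(e)) ∨ (∃e ∃f (P(f) ∧ P(e)))
Push ¬ through the quantifiers and connectives to reach negation normal form:
  (∀h ¬P(h)) ∨ (∃e ¬P(e)) ∨ (∃e ∃f (P(f) ∧ P(e)))
Rename bound variables to avoid capture: e↦a.
  (∀h ¬P(h)) ∨ (∃e ¬P(e)) ∨ (∃a ∃f (P(f) ∧ P(a)))
Extract every quantifier outward, since the variables are now distinct and don't occur free across branches:
  ∀h ∃e ∃a ∃f (¬P(h) ∨ ¬P(e) ∨ P(f) ∧ P(a))

∀h ∃e ∃a ∃f (¬P(h) ∨ ¬P(e) ∨ P(f) ∧ P(a))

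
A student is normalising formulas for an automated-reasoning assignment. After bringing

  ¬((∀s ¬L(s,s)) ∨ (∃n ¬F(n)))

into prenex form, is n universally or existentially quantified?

universal

Move each ¬ inward, flipping quantifiers it crosses:
  (∃s L(s,s)) ∧ (∀n F(n))
All bound variables are already distinct, so no renaming is needed.
Finally move all quantifiers to the prefix:
  ∃s ∀n (L(s,s) ∧ F(n))
The quantifier ∃n sits under an odd number of negations, so it flips to ∀n.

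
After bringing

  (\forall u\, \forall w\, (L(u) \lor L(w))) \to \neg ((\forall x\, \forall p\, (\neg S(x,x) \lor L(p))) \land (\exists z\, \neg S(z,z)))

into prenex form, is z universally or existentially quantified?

First replace A → B with ¬A ∨ B.
  \neg (\forall u\, \forall w\, (L(u) \lor L(w))) \lor \neg ((\forall x\, \forall p\, (\neg S(x,x) \lor L(p))) \land (\exists z\, \neg S(z,z)))
Move each ¬ inward, flipping quantifiers it crosses:
  (\exists u\, \exists w\, (\neg L(u) \land \neg L(w))) \lor (\exists x\, \exists p\, (S(x,x) \land \neg L(p))) \lor (\forall z\, S(z,z))
Extract every quantifier outward, since the variables are now distinct and don't occur free across branches:
  \exists u\, \exists w\, \exists x\, \exists p\, \forall z\, (\neg L(u) \land \neg L(w) \lor S(x,x) \land \neg L(p) \lor S(z,z))
The quantifier \exists z sits under an odd number of negations (counting the antecedent side of each →), so it flips to \forall z.

universal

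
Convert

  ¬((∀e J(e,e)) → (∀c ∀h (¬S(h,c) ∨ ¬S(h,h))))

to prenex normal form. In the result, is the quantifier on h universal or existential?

Rewrite implications/biconditionals: A → B as ¬A ∨ B.
  ¬(¬(∀e J(e,e)) ∨ (∀c ∀h (¬S(h,c) ∨ ¬S(h,h))))
Push ¬ through the quantifiers and connectives to reach negation normal form:
  (∀e J(e,e)) ∧ (∃c ∃h (S(h,c) ∧ S(h,h)))
Extract every quantifier outward, since the variables are now distinct and don't occur free across branches:
  ∀e ∃c ∃h (J(e,e) ∧ S(h,c) ∧ S(h,h))
The quantifier ∀h sits under an odd number of negations (counting the antecedent side of each →), so it flips to ∃h.

existential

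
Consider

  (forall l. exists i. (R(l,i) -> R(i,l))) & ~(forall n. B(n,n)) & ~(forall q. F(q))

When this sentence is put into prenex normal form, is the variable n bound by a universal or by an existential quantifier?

existential

First replace A → B with ¬A ∨ B.
  (forall l. exists i. (~R(l,i) | R(i,l))) & ~(forall n. B(n,n)) & ~(forall q. F(q))
Drive negations inward (¬∀x A ≡ ∃x ¬A, ¬∃x A ≡ ∀x ¬A, De Morgan for ∧/∨):
  (forall l. exists i. (~R(l,i) | R(i,l))) & (exists n. ~B(n,n)) & (exists q. ~F(q))
Pull the quantifiers to the front (each side's bound variable is not free in the other side):
  forall l. exists i. exists n. exists q. ((~R(l,i) | R(i,l)) & ~B(n,n) & ~F(q))
The quantifier forall n sits under an odd number of negations (counting the antecedent side of each →), so it flips to exists n.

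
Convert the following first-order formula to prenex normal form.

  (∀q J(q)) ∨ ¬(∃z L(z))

Drive negations inward (¬∀x A ≡ ∃x ¬A, ¬∃x A ≡ ∀x ¬A, De Morgan for ∧/∨):
  (∀q J(q)) ∨ (∀z ¬L(z))
All bound variables are already distinct, so no renaming is needed.
Pull the quantifiers to the front (each side's bound variable is not free in the other side):
  ∀q ∀z (J(q) ∨ ¬L(z))

∀q ∀z (J(q) ∨ ¬L(z))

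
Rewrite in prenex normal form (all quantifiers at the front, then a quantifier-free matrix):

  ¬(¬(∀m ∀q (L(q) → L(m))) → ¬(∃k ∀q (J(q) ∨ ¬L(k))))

∃m ∃q ∃k ∀w (L(q) ∧ ¬L(m) ∧ (J(w) ∨ ¬L(k)))

Eliminate → and ↔ using ¬ and ∨.
  ¬(¬¬(∀m ∀q (¬L(q) ∨ L(m))) ∨ ¬(∃k ∀q (J(q) ∨ ¬L(k))))
Move each ¬ inward, flipping quantifiers it crosses:
  (∃m ∃q (L(q) ∧ ¬L(m))) ∧ (∃k ∀q (J(q) ∨ ¬L(k)))
Give each quantifier a distinct variable: q↦w.
  (∃m ∃q (L(q) ∧ ¬L(m))) ∧ (∃k ∀w (J(w) ∨ ¬L(k)))
Extract every quantifier outward, since the variables are now distinct and don't occur free across branches:
  ∃m ∃q ∃k ∀w (L(q) ∧ ¬L(m) ∧ (J(w) ∨ ¬L(k)))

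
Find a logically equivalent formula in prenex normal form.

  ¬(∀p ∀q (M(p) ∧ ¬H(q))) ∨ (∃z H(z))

∃p ∃q ∃z (¬M(p) ∨ H(q) ∨ H(z))

Move each ¬ inward, flipping quantifiers it crosses:
  (∃p ∃q (¬M(p) ∨ H(q))) ∨ (∃z H(z))
All bound variables are already distinct, so no renaming is needed.
Finally move all quantifiers to the prefix:
  ∃p ∃q ∃z (¬M(p) ∨ H(q) ∨ H(z))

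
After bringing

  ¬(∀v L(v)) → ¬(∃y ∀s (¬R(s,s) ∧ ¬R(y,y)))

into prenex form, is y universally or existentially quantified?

Eliminate → and ↔ using ¬ and ∨.
  ¬¬(∀v L(v)) ∨ ¬(∃y ∀s (¬R(s,s) ∧ ¬R(y,y)))
Drive negations inward (¬∀x A ≡ ∃x ¬A, ¬∃x A ≡ ∀x ¬A, De Morgan for ∧/∨):
  (∀v L(v)) ∨ (∀y ∃s (R(s,s) ∨ R(y,y)))
All bound variables are already distinct, so no renaming is needed.
Finally move all quantifiers to the prefix:
  ∀v ∀y ∃s (L(v) ∨ R(s,s) ∨ R(y,y))
The quantifier ∃y sits under an odd number of negations (counting the antecedent side of each →), so it flips to ∀y.

universal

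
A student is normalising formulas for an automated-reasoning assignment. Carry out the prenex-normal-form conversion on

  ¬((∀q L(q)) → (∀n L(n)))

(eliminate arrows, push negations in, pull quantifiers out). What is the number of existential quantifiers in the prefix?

Rewrite implications/biconditionals: A → B as ¬A ∨ B.
  ¬(¬(∀q L(q)) ∨ (∀n L(n)))
Drive negations inward (¬∀x A ≡ ∃x ¬A, ¬∃x A ≡ ∀x ¬A, De Morgan for ∧/∨):
  (∀q L(q)) ∧ (∃n ¬L(n))
Pull the quantifiers to the front (each side's bound variable is not free in the other side):
  ∀q ∃n (L(q) ∧ ¬L(n))
The prefix is ∀q ∃n: 1 universal, 1 existential.

1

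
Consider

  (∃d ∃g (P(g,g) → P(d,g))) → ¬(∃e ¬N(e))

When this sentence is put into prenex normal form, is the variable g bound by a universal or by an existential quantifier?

First replace A → B with ¬A ∨ B.
  ¬(∃d ∃g (¬P(g,g) ∨ P(d,g))) ∨ ¬(∃e ¬N(e))
Drive negations inward (¬∀x A ≡ ∃x ¬A, ¬∃x A ≡ ∀x ¬A, De Morgan for ∧/∨):
  (∀d ∀g (P(g,g) ∧ ¬P(d,g))) ∨ (∀e N(e))
All bound variables are already distinct, so no renaming is needed.
Pull the quantifiers to the front (each side's bound variable is not free in the other side):
  ∀d ∀g ∀e (P(g,g) ∧ ¬P(d,g) ∨ N(e))
The quantifier ∃g sits under an odd number of negations (counting the antecedent side of each →), so it flips to ∀g.

universal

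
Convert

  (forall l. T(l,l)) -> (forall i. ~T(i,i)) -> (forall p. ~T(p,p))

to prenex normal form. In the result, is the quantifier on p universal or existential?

universal

First replace A → B with ¬A ∨ B.
  ~(forall l. T(l,l)) | ~(forall i. ~T(i,i)) | (forall p. ~T(p,p))
Move each ¬ inward, flipping quantifiers it crosses:
  (exists l. ~T(l,l)) | (exists i. T(i,i)) | (forall p. ~T(p,p))
All bound variables are already distinct, so no renaming is needed.
Extract every quantifier outward, since the variables are now distinct and don't occur free across branches:
  exists l. exists i. forall p. (~T(l,l) | T(i,i) | ~T(p,p))
The quantifier forall p sits under an even number of negations (counting the antecedent side of each →), so it remains universal.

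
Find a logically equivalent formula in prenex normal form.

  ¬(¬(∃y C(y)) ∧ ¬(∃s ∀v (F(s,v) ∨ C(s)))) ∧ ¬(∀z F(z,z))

∃y ∃s ∀v ∃z ((C(y) ∨ F(s,v) ∨ C(s)) ∧ ¬F(z,z))

Drive negations inward (¬∀x A ≡ ∃x ¬A, ¬∃x A ≡ ∀x ¬A, De Morgan for ∧/∨):
  ((∃y C(y)) ∨ (∃s ∀v (F(s,v) ∨ C(s)))) ∧ (∃z ¬F(z,z))
All bound variables are already distinct, so no renaming is needed.
Finally move all quantifiers to the prefix:
  ∃y ∃s ∀v ∃z ((C(y) ∨ F(s,v) ∨ C(s)) ∧ ¬F(z,z))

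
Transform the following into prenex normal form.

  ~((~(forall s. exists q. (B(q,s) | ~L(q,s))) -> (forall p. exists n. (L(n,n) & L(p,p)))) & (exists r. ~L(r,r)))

exists s. forall q. exists p. forall n. forall r. (~B(q,s) & L(q,s) & (~L(n,n) | ~L(p,p)) | L(r,r))

First replace A → B with ¬A ∨ B.
  ~((~~(forall s. exists q. (B(q,s) | ~L(q,s))) | (forall p. exists n. (L(n,n) & L(p,p)))) & (exists r. ~L(r,r)))
Drive negations inward (¬∀x A ≡ ∃x ¬A, ¬∃x A ≡ ∀x ¬A, De Morgan for ∧/∨):
  (exists s. forall q. (~B(q,s) & L(q,s))) & (exists p. forall n. (~L(n,n) | ~L(p,p))) | (forall r. L(r,r))
Extract every quantifier outward, since the variables are now distinct and don't occur free across branches:
  exists s. forall q. exists p. forall n. forall r. (~B(q,s) & L(q,s) & (~L(n,n) | ~L(p,p)) | L(r,r))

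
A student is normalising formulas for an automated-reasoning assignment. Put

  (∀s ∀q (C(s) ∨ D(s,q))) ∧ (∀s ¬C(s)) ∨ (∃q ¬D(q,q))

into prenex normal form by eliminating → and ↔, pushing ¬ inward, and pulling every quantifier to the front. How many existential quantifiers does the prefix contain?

1

Standardize variables apart so no two quantifiers bind the same name: s↦t, q↦z.
  (∀s ∀q (C(s) ∨ D(s,q))) ∧ (∀t ¬C(t)) ∨ (∃z ¬D(z,z))
Pull the quantifiers to the front (each side's bound variable is not free in the other side):
  ∀s ∀q ∀t ∃z ((C(s) ∨ D(s,q)) ∧ ¬C(t) ∨ ¬D(z,z))
The prefix is ∀s ∀q ∀t ∃z: 3 universal, 1 existential.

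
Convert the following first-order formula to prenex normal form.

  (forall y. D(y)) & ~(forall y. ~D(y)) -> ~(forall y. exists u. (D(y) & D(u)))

Rewrite implications/biconditionals: A → B as ¬A ∨ B.
  ~((forall y. D(y)) & ~(forall y. ~D(y))) | ~(forall y. exists u. (D(y) & D(u)))
Move each ¬ inward, flipping quantifiers it crosses:
  (exists y. ~D(y)) | (forall y. ~D(y)) | (exists y. forall u. (~D(y) | ~D(u)))
Standardize variables apart so no two quantifiers bind the same name: y↦y1, y↦t.
  (exists y. ~D(y)) | (forall y1. ~D(y1)) | (exists t. forall u. (~D(t) | ~D(u)))
Finally move all quantifiers to the prefix:
  exists y. forall y1. exists t. forall u. (~D(y) | ~D(y1) | ~D(t) | ~D(u))

exists y. forall y1. exists t. forall u. (~D(y) | ~D(y1) | ~D(t) | ~D(u))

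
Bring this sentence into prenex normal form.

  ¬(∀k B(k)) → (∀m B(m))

Eliminate → and ↔ using ¬ and ∨.
  ¬¬(∀k B(k)) ∨ (∀m B(m))
Drive negations inward (¬∀x A ≡ ∃x ¬A, ¬∃x A ≡ ∀x ¬A, De Morgan for ∧/∨):
  (∀k B(k)) ∨ (∀m B(m))
All bound variables are already distinct, so no renaming is needed.
Pull the quantifiers to the front (each side's bound variable is not free in the other side):
  ∀k ∀m (B(k) ∨ B(m))

∀k ∀m (B(k) ∨ B(m))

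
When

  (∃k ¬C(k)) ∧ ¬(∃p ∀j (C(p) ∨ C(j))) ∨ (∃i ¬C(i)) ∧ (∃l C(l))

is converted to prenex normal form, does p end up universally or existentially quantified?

universal

Push ¬ through the quantifiers and connectives to reach negation normal form:
  (∃k ¬C(k)) ∧ (∀p ∃j (¬C(p) ∧ ¬C(j))) ∨ (∃i ¬C(i)) ∧ (∃l C(l))
All bound variables are already distinct, so no renaming is needed.
Pull the quantifiers to the front (each side's bound variable is not free in the other side):
  ∃k ∀p ∃j ∃i ∃l (¬C(k) ∧ ¬C(p) ∧ ¬C(j) ∨ ¬C(i) ∧ C(l))
The quantifier ∃p sits under an odd number of negations, so it flips to ∀p.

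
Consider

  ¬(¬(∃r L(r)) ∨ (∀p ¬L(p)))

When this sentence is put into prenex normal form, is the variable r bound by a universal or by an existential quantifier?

Move each ¬ inward, flipping quantifiers it crosses:
  (∃r L(r)) ∧ (∃p L(p))
All bound variables are already distinct, so no renaming is needed.
Extract every quantifier outward, since the variables are now distinct and don't occur free across branches:
  ∃r ∃p (L(r) ∧ L(p))
The quantifier ∃r sits under an even number of negations, so it remains existential.

existential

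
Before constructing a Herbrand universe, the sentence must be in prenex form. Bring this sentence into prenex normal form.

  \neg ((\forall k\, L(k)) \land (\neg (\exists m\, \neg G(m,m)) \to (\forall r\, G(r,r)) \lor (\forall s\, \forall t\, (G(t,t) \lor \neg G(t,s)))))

\exists k\, \forall m\, \exists r\, \exists s\, \exists t\, (\neg L(k) \lor G(m,m) \land \neg G(r,r) \land \neg G(t,t) \land G(t,s))

Eliminate → and ↔ using ¬ and ∨.
  \neg ((\forall k\, L(k)) \land (\neg \neg (\exists m\, \neg G(m,m)) \lor (\forall r\, G(r,r)) \lor (\forall s\, \forall t\, (G(t,t) \lor \neg G(t,s)))))
Drive negations inward (¬∀x A ≡ ∃x ¬A, ¬∃x A ≡ ∀x ¬A, De Morgan for ∧/∨):
  (\exists k\, \neg L(k)) \lor (\forall m\, G(m,m)) \land (\exists r\, \neg G(r,r)) \land (\exists s\, \exists t\, (\neg G(t,t) \land G(t,s)))
All bound variables are already distinct, so no renaming is needed.
Pull the quantifiers to the front (each side's bound variable is not free in the other side):
  \exists k\, \forall m\, \exists r\, \exists s\, \exists t\, (\neg L(k) \lor G(m,m) \land \neg G(r,r) \land \neg G(t,t) \land G(t,s))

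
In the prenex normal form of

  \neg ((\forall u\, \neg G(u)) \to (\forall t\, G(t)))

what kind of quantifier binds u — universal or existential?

First replace A → B with ¬A ∨ B.
  \neg (\neg (\forall u\, \neg G(u)) \lor (\forall t\, G(t)))
Drive negations inward (¬∀x A ≡ ∃x ¬A, ¬∃x A ≡ ∀x ¬A, De Morgan for ∧/∨):
  (\forall u\, \neg G(u)) \land (\exists t\, \neg G(t))
Extract every quantifier outward, since the variables are now distinct and don't occur free across branches:
  \forall u\, \exists t\, (\neg G(u) \land \neg G(t))
The quantifier \forall u sits under an even number of negations (counting the antecedent side of each →), so it remains universal.

universal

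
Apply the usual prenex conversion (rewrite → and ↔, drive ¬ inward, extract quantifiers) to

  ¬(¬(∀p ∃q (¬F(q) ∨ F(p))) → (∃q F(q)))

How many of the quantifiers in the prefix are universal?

2

Eliminate → and ↔ using ¬ and ∨.
  ¬(¬¬(∀p ∃q (¬F(q) ∨ F(p))) ∨ (∃q F(q)))
Move each ¬ inward, flipping quantifiers it crosses:
  (∃p ∀q (F(q) ∧ ¬F(p))) ∧ (∀q ¬F(q))
Rename bound variables to avoid capture: q↦x1.
  (∃p ∀q (F(q) ∧ ¬F(p))) ∧ (∀x1 ¬F(x1))
Finally move all quantifiers to the prefix:
  ∃p ∀q ∀x1 (F(q) ∧ ¬F(p) ∧ ¬F(x1))
The prefix is ∃p ∀q ∀x1: 2 universal, 1 existential.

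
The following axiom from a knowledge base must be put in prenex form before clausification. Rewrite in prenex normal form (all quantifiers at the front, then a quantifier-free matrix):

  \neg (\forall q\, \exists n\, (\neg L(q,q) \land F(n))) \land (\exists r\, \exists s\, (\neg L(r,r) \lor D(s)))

\exists q\, \forall n\, \exists r\, \exists s\, ((L(q,q) \lor \neg F(n)) \land (\neg L(r,r) \lor D(s)))

Push ¬ through the quantifiers and connectives to reach negation normal form:
  (\exists q\, \forall n\, (L(q,q) \lor \neg F(n))) \land (\exists r\, \exists s\, (\neg L(r,r) \lor D(s)))
All bound variables are already distinct, so no renaming is needed.
Extract every quantifier outward, since the variables are now distinct and don't occur free across branches:
  \exists q\, \forall n\, \exists r\, \exists s\, ((L(q,q) \lor \neg F(n)) \land (\neg L(r,r) \lor D(s)))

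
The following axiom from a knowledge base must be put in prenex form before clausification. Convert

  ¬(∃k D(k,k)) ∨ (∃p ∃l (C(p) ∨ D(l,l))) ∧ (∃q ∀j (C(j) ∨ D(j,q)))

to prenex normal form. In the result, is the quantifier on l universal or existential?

existential

Push ¬ through the quantifiers and connectives to reach negation normal form:
  (∀k ¬D(k,k)) ∨ (∃p ∃l (C(p) ∨ D(l,l))) ∧ (∃q ∀j (C(j) ∨ D(j,q)))
All bound variables are already distinct, so no renaming is needed.
Finally move all quantifiers to the prefix:
  ∀k ∃p ∃l ∃q ∀j (¬D(k,k) ∨ (C(p) ∨ D(l,l)) ∧ (C(j) ∨ D(j,q)))
The quantifier ∃l sits under an even number of negations, so it remains existential.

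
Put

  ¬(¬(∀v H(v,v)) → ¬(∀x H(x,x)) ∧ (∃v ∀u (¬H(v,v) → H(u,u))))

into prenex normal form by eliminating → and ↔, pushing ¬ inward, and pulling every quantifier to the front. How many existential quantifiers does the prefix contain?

2

Rewrite implications/biconditionals: A → B as ¬A ∨ B.
  ¬(¬¬(∀v H(v,v)) ∨ ¬(∀x H(x,x)) ∧ (∃v ∀u (¬¬H(v,v) ∨ H(u,u))))
Move each ¬ inward, flipping quantifiers it crosses:
  (∃v ¬H(v,v)) ∧ ((∀x H(x,x)) ∨ (∀v ∃u (¬H(v,v) ∧ ¬H(u,u))))
Rename bound variables to avoid capture: v↦z1.
  (∃v ¬H(v,v)) ∧ ((∀x H(x,x)) ∨ (∀z1 ∃u (¬H(z1,z1) ∧ ¬H(u,u))))
Finally move all quantifiers to the prefix:
  ∃v ∀x ∀z1 ∃u (¬H(v,v) ∧ (H(x,x) ∨ ¬H(z1,z1) ∧ ¬H(u,u)))
The prefix is ∃v ∀x ∀z1 ∃u: 2 universal, 2 existential.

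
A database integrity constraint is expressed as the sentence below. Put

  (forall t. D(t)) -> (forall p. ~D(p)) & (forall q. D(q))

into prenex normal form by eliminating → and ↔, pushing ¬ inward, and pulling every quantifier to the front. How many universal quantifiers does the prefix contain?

2

Rewrite implications/biconditionals: A → B as ¬A ∨ B.
  ~(forall t. D(t)) | (forall p. ~D(p)) & (forall q. D(q))
Drive negations inward (¬∀x A ≡ ∃x ¬A, ¬∃x A ≡ ∀x ¬A, De Morgan for ∧/∨):
  (exists t. ~D(t)) | (forall p. ~D(p)) & (forall q. D(q))
All bound variables are already distinct, so no renaming is needed.
Finally move all quantifiers to the prefix:
  exists t. forall p. forall q. (~D(t) | ~D(p) & D(q))
The prefix is exists t forall p forall q: 2 universal, 1 existential.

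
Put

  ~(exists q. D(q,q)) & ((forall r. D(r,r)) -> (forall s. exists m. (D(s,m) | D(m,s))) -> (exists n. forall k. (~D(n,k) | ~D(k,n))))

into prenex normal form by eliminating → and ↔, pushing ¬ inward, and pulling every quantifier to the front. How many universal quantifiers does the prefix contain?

First replace A → B with ¬A ∨ B.
  ~(exists q. D(q,q)) & (~(forall r. D(r,r)) | ~(forall s. exists m. (D(s,m) | D(m,s))) | (exists n. forall k. (~D(n,k) | ~D(k,n))))
Move each ¬ inward, flipping quantifiers it crosses:
  (forall q. ~D(q,q)) & ((exists r. ~D(r,r)) | (exists s. forall m. (~D(s,m) & ~D(m,s))) | (exists n. forall k. (~D(n,k) | ~D(k,n))))
Pull the quantifiers to the front (each side's bound variable is not free in the other side):
  forall q. exists r. exists s. forall m. exists n. forall k. (~D(q,q) & (~D(r,r) | ~D(s,m) & ~D(m,s) | ~D(n,k) | ~D(k,n)))
The prefix is forall q exists r exists s forall m exists n forall k: 3 universal, 3 existential.

3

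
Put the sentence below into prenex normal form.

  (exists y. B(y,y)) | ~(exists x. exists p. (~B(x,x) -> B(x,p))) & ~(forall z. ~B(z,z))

First replace A → B with ¬A ∨ B.
  (exists y. B(y,y)) | ~(exists x. exists p. (~~B(x,x) | B(x,p))) & ~(forall z. ~B(z,z))
Drive negations inward (¬∀x A ≡ ∃x ¬A, ¬∃x A ≡ ∀x ¬A, De Morgan for ∧/∨):
  (exists y. B(y,y)) | (forall x. forall p. (~B(x,x) & ~B(x,p))) & (exists z. B(z,z))
Finally move all quantifiers to the prefix:
  exists y. forall x. forall p. exists z. (B(y,y) | ~B(x,x) & ~B(x,p) & B(z,z))

exists y. forall x. forall p. exists z. (B(y,y) | ~B(x,x) & ~B(x,p) & B(z,z))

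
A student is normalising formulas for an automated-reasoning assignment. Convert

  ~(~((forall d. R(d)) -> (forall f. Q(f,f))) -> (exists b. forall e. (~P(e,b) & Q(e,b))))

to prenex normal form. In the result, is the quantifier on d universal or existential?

universal

Eliminate → and ↔ using ¬ and ∨.
  ~(~~(~(forall d. R(d)) | (forall f. Q(f,f))) | (exists b. forall e. (~P(e,b) & Q(e,b))))
Move each ¬ inward, flipping quantifiers it crosses:
  (forall d. R(d)) & (exists f. ~Q(f,f)) & (forall b. exists e. (P(e,b) | ~Q(e,b)))
All bound variables are already distinct, so no renaming is needed.
Pull the quantifiers to the front (each side's bound variable is not free in the other side):
  forall d. exists f. forall b. exists e. (R(d) & ~Q(f,f) & (P(e,b) | ~Q(e,b)))
The quantifier forall d sits under an even number of negations (counting the antecedent side of each →), so it remains universal.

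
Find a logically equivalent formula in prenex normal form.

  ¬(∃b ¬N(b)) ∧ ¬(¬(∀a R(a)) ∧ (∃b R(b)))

∀b ∀a ∀s (N(b) ∧ (R(a) ∨ ¬R(s)))

Drive negations inward (¬∀x A ≡ ∃x ¬A, ¬∃x A ≡ ∀x ¬A, De Morgan for ∧/∨):
  (∀b N(b)) ∧ ((∀a R(a)) ∨ (∀b ¬R(b)))
Rename bound variables to avoid capture: b↦s.
  (∀b N(b)) ∧ ((∀a R(a)) ∨ (∀s ¬R(s)))
Finally move all quantifiers to the prefix:
  ∀b ∀a ∀s (N(b) ∧ (R(a) ∨ ¬R(s)))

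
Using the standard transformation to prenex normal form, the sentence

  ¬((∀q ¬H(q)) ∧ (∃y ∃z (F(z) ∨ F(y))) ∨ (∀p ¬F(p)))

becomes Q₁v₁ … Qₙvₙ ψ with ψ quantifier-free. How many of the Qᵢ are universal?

2

Drive negations inward (¬∀x A ≡ ∃x ¬A, ¬∃x A ≡ ∀x ¬A, De Morgan for ∧/∨):
  ((∃q H(q)) ∨ (∀y ∀z (¬F(z) ∧ ¬F(y)))) ∧ (∃p F(p))
Extract every quantifier outward, since the variables are now distinct and don't occur free across branches:
  ∃q ∀y ∀z ∃p ((H(q) ∨ ¬F(z) ∧ ¬F(y)) ∧ F(p))
The prefix is ∃q ∀y ∀z ∃p: 2 universal, 2 existential.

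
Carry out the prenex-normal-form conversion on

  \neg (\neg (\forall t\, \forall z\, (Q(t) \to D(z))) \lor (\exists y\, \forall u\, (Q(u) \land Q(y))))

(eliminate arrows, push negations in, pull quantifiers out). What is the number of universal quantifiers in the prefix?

3

Rewrite implications/biconditionals: A → B as ¬A ∨ B.
  \neg (\neg (\forall t\, \forall z\, (\neg Q(t) \lor D(z))) \lor (\exists y\, \forall u\, (Q(u) \land Q(y))))
Push ¬ through the quantifiers and connectives to reach negation normal form:
  (\forall t\, \forall z\, (\neg Q(t) \lor D(z))) \land (\forall y\, \exists u\, (\neg Q(u) \lor \neg Q(y)))
All bound variables are already distinct, so no renaming is needed.
Pull the quantifiers to the front (each side's bound variable is not free in the other side):
  \forall t\, \forall z\, \forall y\, \exists u\, ((\neg Q(t) \lor D(z)) \land (\neg Q(u) \lor \neg Q(y)))
The prefix is \forall t \forall z \forall y \exists u: 3 universal, 1 existential.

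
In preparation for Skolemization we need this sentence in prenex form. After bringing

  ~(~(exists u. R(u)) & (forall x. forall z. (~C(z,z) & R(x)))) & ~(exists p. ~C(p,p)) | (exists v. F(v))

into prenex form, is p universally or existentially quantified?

Push ¬ through the quantifiers and connectives to reach negation normal form:
  ((exists u. R(u)) | (exists x. exists z. (C(z,z) | ~R(x)))) & (forall p. C(p,p)) | (exists v. F(v))
Pull the quantifiers to the front (each side's bound variable is not free in the other side):
  exists u. exists x. exists z. forall p. exists v. ((R(u) | C(z,z) | ~R(x)) & C(p,p) | F(v))
The quantifier exists p sits under an odd number of negations, so it flips to forall p.

universal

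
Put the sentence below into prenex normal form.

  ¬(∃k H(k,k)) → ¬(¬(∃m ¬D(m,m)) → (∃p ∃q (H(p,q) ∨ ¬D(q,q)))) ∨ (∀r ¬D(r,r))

Rewrite implications/biconditionals: A → B as ¬A ∨ B.
  ¬¬(∃k H(k,k)) ∨ ¬(¬¬(∃m ¬D(m,m)) ∨ (∃p ∃q (H(p,q) ∨ ¬D(q,q)))) ∨ (∀r ¬D(r,r))
Push ¬ through the quantifiers and connectives to reach negation normal form:
  (∃k H(k,k)) ∨ (∀m D(m,m)) ∧ (∀p ∀q (¬H(p,q) ∧ D(q,q))) ∨ (∀r ¬D(r,r))
Pull the quantifiers to the front (each side's bound variable is not free in the other side):
  ∃k ∀m ∀p ∀q ∀r (H(k,k) ∨ D(m,m) ∧ ¬H(p,q) ∧ D(q,q) ∨ ¬D(r,r))

∃k ∀m ∀p ∀q ∀r (H(k,k) ∨ D(m,m) ∧ ¬H(p,q) ∧ D(q,q) ∨ ¬D(r,r))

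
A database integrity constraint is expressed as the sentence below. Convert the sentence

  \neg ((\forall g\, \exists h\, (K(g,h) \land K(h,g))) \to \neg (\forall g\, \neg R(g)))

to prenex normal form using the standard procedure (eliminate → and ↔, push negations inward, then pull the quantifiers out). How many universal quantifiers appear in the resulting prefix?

Eliminate → and ↔ using ¬ and ∨.
  \neg (\neg (\forall g\, \exists h\, (K(g,h) \land K(h,g))) \lor \neg (\forall g\, \neg R(g)))
Push ¬ through the quantifiers and connectives to reach negation normal form:
  (\forall g\, \exists h\, (K(g,h) \land K(h,g))) \land (\forall g\, \neg R(g))
Give each quantifier a distinct variable: g↦x.
  (\forall g\, \exists h\, (K(g,h) \land K(h,g))) \land (\forall x\, \neg R(x))
Finally move all quantifiers to the prefix:
  \forall g\, \exists h\, \forall x\, (K(g,h) \land K(h,g) \land \neg R(x))
The prefix is \forall g \exists h \forall x: 2 universal, 1 existential.

2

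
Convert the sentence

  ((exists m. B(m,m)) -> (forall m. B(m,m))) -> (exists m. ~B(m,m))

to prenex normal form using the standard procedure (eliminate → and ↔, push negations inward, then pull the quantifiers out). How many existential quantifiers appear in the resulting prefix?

Eliminate → and ↔ using ¬ and ∨.
  ~(~(exists m. B(m,m)) | (forall m. B(m,m))) | (exists m. ~B(m,m))
Drive negations inward (¬∀x A ≡ ∃x ¬A, ¬∃x A ≡ ∀x ¬A, De Morgan for ∧/∨):
  (exists m. B(m,m)) & (exists m. ~B(m,m)) | (exists m. ~B(m,m))
Standardize variables apart so no two quantifiers bind the same name: m↦q, m↦x1.
  (exists m. B(m,m)) & (exists q. ~B(q,q)) | (exists x1. ~B(x1,x1))
Extract every quantifier outward, since the variables are now distinct and don't occur free across branches:
  exists m. exists q. exists x1. (B(m,m) & ~B(q,q) | ~B(x1,x1))
The prefix is exists m exists q exists x1: 0 universal, 3 existential.

3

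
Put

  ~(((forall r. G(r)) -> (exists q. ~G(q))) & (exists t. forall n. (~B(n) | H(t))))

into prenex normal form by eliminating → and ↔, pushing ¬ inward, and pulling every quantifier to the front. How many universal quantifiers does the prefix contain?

Rewrite implications/biconditionals: A → B as ¬A ∨ B.
  ~((~(forall r. G(r)) | (exists q. ~G(q))) & (exists t. forall n. (~B(n) | H(t))))
Move each ¬ inward, flipping quantifiers it crosses:
  (forall r. G(r)) & (forall q. G(q)) | (forall t. exists n. (B(n) & ~H(t)))
All bound variables are already distinct, so no renaming is needed.
Finally move all quantifiers to the prefix:
  forall r. forall q. forall t. exists n. (G(r) & G(q) | B(n) & ~H(t))
The prefix is forall r forall q forall t exists n: 3 universal, 1 existential.

3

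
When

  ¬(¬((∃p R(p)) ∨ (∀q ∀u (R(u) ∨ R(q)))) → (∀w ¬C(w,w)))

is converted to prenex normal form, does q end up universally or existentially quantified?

Eliminate → and ↔ using ¬ and ∨.
  ¬(¬¬((∃p R(p)) ∨ (∀q ∀u (R(u) ∨ R(q)))) ∨ (∀w ¬C(w,w)))
Move each ¬ inward, flipping quantifiers it crosses:
  (∀p ¬R(p)) ∧ (∃q ∃u (¬R(u) ∧ ¬R(q))) ∧ (∃w C(w,w))
All bound variables are already distinct, so no renaming is needed.
Finally move all quantifiers to the prefix:
  ∀p ∃q ∃u ∃w (¬R(p) ∧ ¬R(u) ∧ ¬R(q) ∧ C(w,w))
The quantifier ∀q sits under an odd number of negations (counting the antecedent side of each →), so it flips to ∃q.

existential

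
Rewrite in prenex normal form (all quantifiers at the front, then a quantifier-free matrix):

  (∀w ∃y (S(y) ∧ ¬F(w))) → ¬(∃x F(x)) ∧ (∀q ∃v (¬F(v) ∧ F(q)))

Rewrite implications/biconditionals: A → B as ¬A ∨ B.
  ¬(∀w ∃y (S(y) ∧ ¬F(w))) ∨ ¬(∃x F(x)) ∧ (∀q ∃v (¬F(v) ∧ F(q)))
Drive negations inward (¬∀x A ≡ ∃x ¬A, ¬∃x A ≡ ∀x ¬A, De Morgan for ∧/∨):
  (∃w ∀y (¬S(y) ∨ F(w))) ∨ (∀x ¬F(x)) ∧ (∀q ∃v (¬F(v) ∧ F(q)))
All bound variables are already distinct, so no renaming is needed.
Finally move all quantifiers to the prefix:
  ∃w ∀y ∀x ∀q ∃v (¬S(y) ∨ F(w) ∨ ¬F(x) ∧ ¬F(v) ∧ F(q))

∃w ∀y ∀x ∀q ∃v (¬S(y) ∨ F(w) ∨ ¬F(x) ∧ ¬F(v) ∧ F(q))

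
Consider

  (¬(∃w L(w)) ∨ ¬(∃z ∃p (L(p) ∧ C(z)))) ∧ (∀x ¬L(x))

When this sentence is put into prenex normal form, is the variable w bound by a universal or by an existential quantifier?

Drive negations inward (¬∀x A ≡ ∃x ¬A, ¬∃x A ≡ ∀x ¬A, De Morgan for ∧/∨):
  ((∀w ¬L(w)) ∨ (∀z ∀p (¬L(p) ∨ ¬C(z)))) ∧ (∀x ¬L(x))
Pull the quantifiers to the front (each side's bound variable is not free in the other side):
  ∀w ∀z ∀p ∀x ((¬L(w) ∨ ¬L(p) ∨ ¬C(z)) ∧ ¬L(x))
The quantifier ∃w sits under an odd number of negations, so it flips to ∀w.

universal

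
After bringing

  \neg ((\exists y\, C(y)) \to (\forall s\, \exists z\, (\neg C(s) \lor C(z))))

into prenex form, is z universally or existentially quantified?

universal

Rewrite implications/biconditionals: A → B as ¬A ∨ B.
  \neg (\neg (\exists y\, C(y)) \lor (\forall s\, \exists z\, (\neg C(s) \lor C(z))))
Drive negations inward (¬∀x A ≡ ∃x ¬A, ¬∃x A ≡ ∀x ¬A, De Morgan for ∧/∨):
  (\exists y\, C(y)) \land (\exists s\, \forall z\, (C(s) \land \neg C(z)))
Extract every quantifier outward, since the variables are now distinct and don't occur free across branches:
  \exists y\, \exists s\, \forall z\, (C(y) \land C(s) \land \neg C(z))
The quantifier \exists z sits under an odd number of negations (counting the antecedent side of each →), so it flips to \forall z.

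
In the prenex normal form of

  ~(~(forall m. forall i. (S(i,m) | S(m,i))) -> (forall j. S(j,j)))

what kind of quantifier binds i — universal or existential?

Eliminate → and ↔ using ¬ and ∨.
  ~(~~(forall m. forall i. (S(i,m) | S(m,i))) | (forall j. S(j,j)))
Push ¬ through the quantifiers and connectives to reach negation normal form:
  (exists m. exists i. (~S(i,m) & ~S(m,i))) & (exists j. ~S(j,j))
All bound variables are already distinct, so no renaming is needed.
Extract every quantifier outward, since the variables are now distinct and don't occur free across branches:
  exists m. exists i. exists j. (~S(i,m) & ~S(m,i) & ~S(j,j))
The quantifier forall i sits under an odd number of negations (counting the antecedent side of each →), so it flips to exists i.

existential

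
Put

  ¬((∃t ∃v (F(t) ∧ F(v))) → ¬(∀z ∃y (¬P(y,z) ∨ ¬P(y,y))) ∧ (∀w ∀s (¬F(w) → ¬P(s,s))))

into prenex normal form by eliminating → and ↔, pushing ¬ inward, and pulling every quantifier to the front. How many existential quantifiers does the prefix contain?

5

First replace A → B with ¬A ∨ B.
  ¬(¬(∃t ∃v (F(t) ∧ F(v))) ∨ ¬(∀z ∃y (¬P(y,z) ∨ ¬P(y,y))) ∧ (∀w ∀s (¬¬F(w) ∨ ¬P(s,s))))
Move each ¬ inward, flipping quantifiers it crosses:
  (∃t ∃v (F(t) ∧ F(v))) ∧ ((∀z ∃y (¬P(y,z) ∨ ¬P(y,y))) ∨ (∃w ∃s (¬F(w) ∧ P(s,s))))
Finally move all quantifiers to the prefix:
  ∃t ∃v ∀z ∃y ∃w ∃s (F(t) ∧ F(v) ∧ (¬P(y,z) ∨ ¬P(y,y) ∨ ¬F(w) ∧ P(s,s)))
The prefix is ∃t ∃v ∀z ∃y ∃w ∃s: 1 universal, 5 existential.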